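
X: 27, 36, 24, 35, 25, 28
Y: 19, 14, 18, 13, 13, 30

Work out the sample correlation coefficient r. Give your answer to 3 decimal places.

n = 6, ΣX = 175, ΣY = 107, ΣX² = 5235, ΣY² = 2119, ΣXY = 3069
nΣXY − ΣXΣY = 18414 − 18725 = -311
nΣX² − (ΣX)² = 31410 − 30625 = 785; nΣY² − (ΣY)² = 12714 − 11449 = 1265
r = -311 / √(785 × 1265) = -311 / 996.5064 ≈ -0.312

-0.312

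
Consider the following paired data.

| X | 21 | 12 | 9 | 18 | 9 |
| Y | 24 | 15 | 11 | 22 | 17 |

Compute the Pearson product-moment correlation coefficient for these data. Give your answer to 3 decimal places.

n = 5, ΣX = 69, ΣY = 89, ΣX² = 1071, ΣY² = 1695, ΣXY = 1332
nΣXY − ΣXΣY = 6660 − 6141 = 519
nΣX² − (ΣX)² = 5355 − 4761 = 594; nΣY² − (ΣY)² = 8475 − 7921 = 554
r = 519 / √(594 × 554) = 519 / 573.6515 ≈ 0.905

0.905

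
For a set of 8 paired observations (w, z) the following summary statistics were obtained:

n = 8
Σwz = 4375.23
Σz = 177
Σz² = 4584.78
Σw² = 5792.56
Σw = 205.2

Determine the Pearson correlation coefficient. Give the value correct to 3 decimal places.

r = (nΣwz − ΣwΣz) / √[(nΣw² − (Σw)²)(nΣz² − (Σz)²)]
Numerator: 8×4375.23 − 205.2×177 = -1318.56
Denominator: √[(46340.48 − 42107.04)(36678.24 − 31329)] = √[4233.44 × 5349.24] = 4758.7484
r = -1318.56 / 4758.7484 ≈ -0.277

-0.277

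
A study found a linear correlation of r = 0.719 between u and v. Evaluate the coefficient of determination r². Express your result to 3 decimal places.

0.517

r² = (0.719)² = 0.517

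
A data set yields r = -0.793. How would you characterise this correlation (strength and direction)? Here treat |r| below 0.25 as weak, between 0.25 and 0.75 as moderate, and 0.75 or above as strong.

strong negative

r = -0.793 < 0 so the relationship is negative.
|r| = 0.793, which falls in the strong range.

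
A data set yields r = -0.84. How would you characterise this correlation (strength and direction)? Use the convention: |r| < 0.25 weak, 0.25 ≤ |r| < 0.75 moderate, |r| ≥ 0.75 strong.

r = -0.84 < 0 so the relationship is negative.
|r| = 0.84, which falls in the strong range.

strong negative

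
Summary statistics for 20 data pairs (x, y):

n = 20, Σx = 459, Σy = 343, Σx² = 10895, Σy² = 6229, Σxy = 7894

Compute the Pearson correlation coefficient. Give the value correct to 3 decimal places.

r = (nΣxy − ΣxΣy) / √[(nΣx² − (Σx)²)(nΣy² − (Σy)²)]
Numerator: 20×7894 − 459×343 = 443
Denominator: √[(217900 − 210681)(124580 − 117649)] = √[7219 × 6931] = 7073.5344
r = 443 / 7073.5344 ≈ 0.063

0.063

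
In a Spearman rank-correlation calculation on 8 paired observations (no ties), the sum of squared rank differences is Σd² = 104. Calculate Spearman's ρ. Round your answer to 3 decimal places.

ρ = 1 − 6Σd² / [n(n²−1)] = 1 − 6×104 / (8×63)
  = 1 − 624/504 = 1 − 1.2381 ≈ -0.238

-0.238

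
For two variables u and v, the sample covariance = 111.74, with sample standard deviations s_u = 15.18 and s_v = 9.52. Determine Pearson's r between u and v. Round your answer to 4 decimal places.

r = Cov(u,v) / (s_u · s_v) = 111.74 / (15.18 × 9.52)
  = 111.74 / 144.5136 ≈ 0.7732

0.7732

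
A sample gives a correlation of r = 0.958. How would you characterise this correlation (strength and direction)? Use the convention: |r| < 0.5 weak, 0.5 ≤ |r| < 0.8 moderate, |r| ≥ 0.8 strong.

strong positive

r = 0.958 > 0 so the relationship is positive.
|r| = 0.958, which falls in the strong range.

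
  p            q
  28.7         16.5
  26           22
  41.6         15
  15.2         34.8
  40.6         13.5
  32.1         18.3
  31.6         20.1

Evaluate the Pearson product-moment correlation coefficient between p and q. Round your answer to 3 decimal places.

n = 7, Σp = 215.8, Σq = 140.2, Σp² = 7138.62, Σq² = 3113.44, Σpq = 3969.2
nΣpq − ΣpΣq = 27784.4 − 30255.16 = -2470.76
nΣp² − (Σp)² = 49970.34 − 46569.64 = 3400.7; nΣq² − (Σq)² = 21794.08 − 19656.04 = 2138.04
r = -2470.76 / √(3400.7 × 2138.04) = -2470.76 / 2696.4482 ≈ -0.916

-0.916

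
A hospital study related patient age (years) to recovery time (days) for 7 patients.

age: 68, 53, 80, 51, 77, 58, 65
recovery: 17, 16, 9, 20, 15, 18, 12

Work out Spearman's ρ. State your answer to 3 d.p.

Rank age: 5, 2, 7, 1, 6, 3, 4
Rank recovery: 5, 4, 1, 7, 3, 6, 2
d = rank(age) − rank(recovery): 0, -2, 6, -6, 3, -3, 2; Σd² = 98
ρ = 1 − 6Σd² / [n(n²−1)] = 1 − 6×98 / (7×48) = 1 − 588/336 ≈ -0.750

-0.750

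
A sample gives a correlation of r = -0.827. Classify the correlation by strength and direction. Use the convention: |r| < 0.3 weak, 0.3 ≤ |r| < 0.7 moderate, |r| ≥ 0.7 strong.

strong negative

r = -0.827 < 0 so the relationship is negative.
|r| = 0.827, which falls in the strong range.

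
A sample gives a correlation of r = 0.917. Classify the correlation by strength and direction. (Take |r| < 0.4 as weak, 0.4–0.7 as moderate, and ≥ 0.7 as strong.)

r = 0.917 > 0 so the relationship is positive.
|r| = 0.917, which falls in the strong range.

strong positive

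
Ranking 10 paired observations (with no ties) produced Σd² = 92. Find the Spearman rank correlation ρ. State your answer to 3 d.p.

0.442

ρ = 1 − 6Σd² / [n(n²−1)] = 1 − 6×92 / (10×99)
  = 1 − 552/990 = 1 − 0.5576 ≈ 0.442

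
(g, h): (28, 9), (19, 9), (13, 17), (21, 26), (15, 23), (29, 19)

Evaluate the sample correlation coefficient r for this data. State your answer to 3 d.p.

n = 6, Σg = 125, Σh = 103, Σg² = 2821, Σh² = 2017, Σgh = 2086
nΣgh − ΣgΣh = 12516 − 12875 = -359
nΣg² − (Σg)² = 16926 − 15625 = 1301; nΣh² − (Σh)² = 12102 − 10609 = 1493
r = -359 / √(1301 × 1493) = -359 / 1393.6976 ≈ -0.258

-0.258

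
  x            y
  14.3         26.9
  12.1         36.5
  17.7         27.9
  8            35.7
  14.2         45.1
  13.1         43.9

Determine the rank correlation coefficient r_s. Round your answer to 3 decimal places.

Rank x: 5, 2, 6, 1, 4, 3
Rank y: 1, 4, 2, 3, 6, 5
d = rank(x) − rank(y): 4, -2, 4, -2, -2, -2; Σd² = 48
ρ = 1 − 6Σd² / [n(n²−1)] = 1 − 6×48 / (6×35) = 1 − 288/210 ≈ -0.371

-0.371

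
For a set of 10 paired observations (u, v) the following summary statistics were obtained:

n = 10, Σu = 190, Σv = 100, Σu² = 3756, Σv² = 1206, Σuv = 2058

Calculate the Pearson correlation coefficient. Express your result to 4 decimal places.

0.9111

r = (nΣuv − ΣuΣv) / √[(nΣu² − (Σu)²)(nΣv² − (Σv)²)]
Numerator: 10×2058 − 190×100 = 1580
Denominator: √[(37560 − 36100)(12060 − 10000)] = √[1460 × 2060] = 1734.2434
r = 1580 / 1734.2434 ≈ 0.9111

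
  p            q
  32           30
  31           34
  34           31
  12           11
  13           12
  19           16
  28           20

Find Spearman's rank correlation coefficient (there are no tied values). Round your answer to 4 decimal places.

0.8929

Rank p: 6, 5, 7, 1, 2, 3, 4
Rank q: 5, 7, 6, 1, 2, 3, 4
d = rank(p) − rank(q): 1, -2, 1, 0, 0, 0, 0; Σd² = 6
ρ = 1 − 6Σd² / [n(n²−1)] = 1 − 6×6 / (7×48) = 1 − 36/336 ≈ 0.8929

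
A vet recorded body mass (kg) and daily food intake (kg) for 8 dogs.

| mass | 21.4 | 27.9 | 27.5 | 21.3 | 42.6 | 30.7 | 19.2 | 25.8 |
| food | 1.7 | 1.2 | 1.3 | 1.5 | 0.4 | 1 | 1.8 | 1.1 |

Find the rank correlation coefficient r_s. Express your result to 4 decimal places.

-0.9048

Rank mass: 3, 6, 5, 2, 8, 7, 1, 4
Rank food: 7, 4, 5, 6, 1, 2, 8, 3
d = rank(mass) − rank(food): -4, 2, 0, -4, 7, 5, -7, 1; Σd² = 160
ρ = 1 − 6Σd² / [n(n²−1)] = 1 − 6×160 / (8×63) = 1 − 960/504 ≈ -0.9048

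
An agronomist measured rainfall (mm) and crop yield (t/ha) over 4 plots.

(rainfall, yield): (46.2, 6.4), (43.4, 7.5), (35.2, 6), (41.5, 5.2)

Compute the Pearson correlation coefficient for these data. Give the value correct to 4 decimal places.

0.3468

n = 4, Σx = 166.3, Σy = 25.1, Σx² = 6979.29, Σy² = 160.25, Σxy = 1048.18
nΣxy − ΣxΣy = 4192.72 − 4174.13 = 18.59
nΣx² − (Σx)² = 27917.16 − 27655.69 = 261.47; nΣy² − (Σy)² = 641 − 630.01 = 10.99
r = 18.59 / √(261.47 × 10.99) = 18.59 / 53.6056 ≈ 0.3468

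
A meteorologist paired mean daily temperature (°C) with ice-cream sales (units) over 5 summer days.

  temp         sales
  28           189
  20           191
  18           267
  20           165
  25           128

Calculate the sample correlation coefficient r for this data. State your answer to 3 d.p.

n = 5, Σx = 111, Σy = 940, Σx² = 2533, Σy² = 187100, Σxy = 20418
nΣxy − ΣxΣy = 102090 − 104340 = -2250
nΣx² − (Σx)² = 12665 − 12321 = 344; nΣy² − (Σy)² = 935500 − 883600 = 51900
r = -2250 / √(344 × 51900) = -2250 / 4225.3521 ≈ -0.533

-0.533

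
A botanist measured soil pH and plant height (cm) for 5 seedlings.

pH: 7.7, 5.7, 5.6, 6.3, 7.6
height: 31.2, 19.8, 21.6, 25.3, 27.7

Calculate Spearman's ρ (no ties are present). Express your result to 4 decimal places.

0.9000

Rank pH: 5, 2, 1, 3, 4
Rank height: 5, 1, 2, 3, 4
d = rank(pH) − rank(height): 0, 1, -1, 0, 0; Σd² = 2
ρ = 1 − 6Σd² / [n(n²−1)] = 1 − 6×2 / (5×24) = 1 − 12/120 ≈ 0.9000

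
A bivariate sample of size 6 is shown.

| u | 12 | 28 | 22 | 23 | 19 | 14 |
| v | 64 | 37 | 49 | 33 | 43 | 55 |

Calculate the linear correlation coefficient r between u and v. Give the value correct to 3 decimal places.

n = 6, Σu = 118, Σv = 281, Σu² = 2498, Σv² = 13829, Σuv = 5228
nΣuv − ΣuΣv = 31368 − 33158 = -1790
nΣu² − (Σu)² = 14988 − 13924 = 1064; nΣv² − (Σv)² = 82974 − 78961 = 4013
r = -1790 / √(1064 × 4013) = -1790 / 2066.3572 ≈ -0.866

-0.866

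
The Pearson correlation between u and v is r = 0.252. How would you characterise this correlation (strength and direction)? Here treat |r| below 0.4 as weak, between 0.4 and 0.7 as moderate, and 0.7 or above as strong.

weak positive

r = 0.252 > 0 so the relationship is positive.
|r| = 0.252, which falls in the weak range.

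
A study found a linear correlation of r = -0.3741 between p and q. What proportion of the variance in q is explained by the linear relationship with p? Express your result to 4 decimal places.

r² = (-0.3741)² = 0.1400

0.1400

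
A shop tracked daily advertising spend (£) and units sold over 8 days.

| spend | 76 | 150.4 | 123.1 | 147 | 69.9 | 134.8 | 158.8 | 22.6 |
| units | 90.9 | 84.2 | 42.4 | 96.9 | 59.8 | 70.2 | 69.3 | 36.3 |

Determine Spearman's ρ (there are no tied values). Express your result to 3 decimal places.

Rank spend: 3, 7, 4, 6, 2, 5, 8, 1
Rank units: 7, 6, 2, 8, 3, 5, 4, 1
d = rank(spend) − rank(units): -4, 1, 2, -2, -1, 0, 4, 0; Σd² = 42
ρ = 1 − 6Σd² / [n(n²−1)] = 1 − 6×42 / (8×63) = 1 − 252/504 ≈ 0.500

0.500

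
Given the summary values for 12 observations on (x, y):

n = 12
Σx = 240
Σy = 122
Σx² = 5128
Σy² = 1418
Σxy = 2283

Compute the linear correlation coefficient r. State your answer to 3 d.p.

-0.650

r = (nΣxy − ΣxΣy) / √[(nΣx² − (Σx)²)(nΣy² − (Σy)²)]
Numerator: 12×2283 − 240×122 = -1884
Denominator: √[(61536 − 57600)(17016 − 14884)] = √[3936 × 2132] = 2896.8176
r = -1884 / 2896.8176 ≈ -0.650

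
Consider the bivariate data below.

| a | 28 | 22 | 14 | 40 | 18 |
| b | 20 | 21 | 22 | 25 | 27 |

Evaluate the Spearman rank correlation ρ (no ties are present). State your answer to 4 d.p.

-0.2000

Rank a: 4, 3, 1, 5, 2
Rank b: 1, 2, 3, 4, 5
d = rank(a) − rank(b): 3, 1, -2, 1, -3; Σd² = 24
ρ = 1 − 6Σd² / [n(n²−1)] = 1 − 6×24 / (5×24) = 1 − 144/120 ≈ -0.2000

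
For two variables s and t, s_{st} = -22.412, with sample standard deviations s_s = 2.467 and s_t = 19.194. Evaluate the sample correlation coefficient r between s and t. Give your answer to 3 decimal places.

-0.473

r = Cov(s,t) / (s_s · s_t) = -22.412 / (2.467 × 19.194)
  = -22.412 / 47.3516 ≈ -0.473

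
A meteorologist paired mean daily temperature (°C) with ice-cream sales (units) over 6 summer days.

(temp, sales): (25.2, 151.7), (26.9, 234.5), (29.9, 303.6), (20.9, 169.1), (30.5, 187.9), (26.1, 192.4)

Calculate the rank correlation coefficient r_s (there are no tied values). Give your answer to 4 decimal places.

Rank temp: 2, 4, 5, 1, 6, 3
Rank sales: 1, 5, 6, 2, 3, 4
d = rank(temp) − rank(sales): 1, -1, -1, -1, 3, -1; Σd² = 14
ρ = 1 − 6Σd² / [n(n²−1)] = 1 − 6×14 / (6×35) = 1 − 84/210 ≈ 0.6000

0.6000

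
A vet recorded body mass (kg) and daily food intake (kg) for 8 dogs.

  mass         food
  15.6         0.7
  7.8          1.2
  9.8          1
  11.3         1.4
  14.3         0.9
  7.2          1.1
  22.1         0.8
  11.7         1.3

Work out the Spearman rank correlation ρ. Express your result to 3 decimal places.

Rank mass: 7, 2, 3, 4, 6, 1, 8, 5
Rank food: 1, 6, 4, 8, 3, 5, 2, 7
d = rank(mass) − rank(food): 6, -4, -1, -4, 3, -4, 6, -2; Σd² = 134
ρ = 1 − 6Σd² / [n(n²−1)] = 1 − 6×134 / (8×63) = 1 − 804/504 ≈ -0.595

-0.595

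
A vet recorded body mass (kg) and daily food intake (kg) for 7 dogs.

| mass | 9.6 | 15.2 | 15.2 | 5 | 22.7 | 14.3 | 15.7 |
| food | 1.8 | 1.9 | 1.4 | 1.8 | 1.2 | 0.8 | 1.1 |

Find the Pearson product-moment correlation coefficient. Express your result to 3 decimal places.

-0.519

n = 7, Σx = 97.7, Σy = 10, Σx² = 1545.51, Σy² = 15.34, Σxy = 132.39
nΣxy − ΣxΣy = 926.73 − 977 = -50.27
nΣx² − (Σx)² = 10818.57 − 9545.29 = 1273.28; nΣy² − (Σy)² = 107.38 − 100 = 7.38
r = -50.27 / √(1273.28 × 7.38) = -50.27 / 96.9371 ≈ -0.519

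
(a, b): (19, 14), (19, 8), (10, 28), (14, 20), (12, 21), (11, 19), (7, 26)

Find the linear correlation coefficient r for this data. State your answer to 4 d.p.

-0.8978

n = 7, Σa = 92, Σb = 136, Σa² = 1332, Σb² = 2922, Σab = 1621
nΣab − ΣaΣb = 11347 − 12512 = -1165
nΣa² − (Σa)² = 9324 − 8464 = 860; nΣb² − (Σb)² = 20454 − 18496 = 1958
r = -1165 / √(860 × 1958) = -1165 / 1297.6440 ≈ -0.8978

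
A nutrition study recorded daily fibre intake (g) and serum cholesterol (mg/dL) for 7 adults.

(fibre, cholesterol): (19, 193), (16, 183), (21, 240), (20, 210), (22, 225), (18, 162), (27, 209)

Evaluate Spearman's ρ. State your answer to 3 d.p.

Rank fibre: 3, 1, 5, 4, 6, 2, 7
Rank cholesterol: 3, 2, 7, 5, 6, 1, 4
d = rank(fibre) − rank(cholesterol): 0, -1, -2, -1, 0, 1, 3; Σd² = 16
ρ = 1 − 6Σd² / [n(n²−1)] = 1 − 6×16 / (7×48) = 1 − 96/336 ≈ 0.714

0.714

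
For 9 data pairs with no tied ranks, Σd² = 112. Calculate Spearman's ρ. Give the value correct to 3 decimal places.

ρ = 1 − 6Σd² / [n(n²−1)] = 1 − 6×112 / (9×80)
  = 1 − 672/720 = 1 − 0.9333 ≈ 0.067

0.067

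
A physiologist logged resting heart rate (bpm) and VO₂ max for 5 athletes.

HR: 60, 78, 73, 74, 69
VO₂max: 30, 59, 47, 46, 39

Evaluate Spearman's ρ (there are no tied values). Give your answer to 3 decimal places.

Rank HR: 1, 5, 3, 4, 2
Rank VO₂max: 1, 5, 4, 3, 2
d = rank(HR) − rank(VO₂max): 0, 0, -1, 1, 0; Σd² = 2
ρ = 1 − 6Σd² / [n(n²−1)] = 1 − 6×2 / (5×24) = 1 − 12/120 ≈ 0.900

0.900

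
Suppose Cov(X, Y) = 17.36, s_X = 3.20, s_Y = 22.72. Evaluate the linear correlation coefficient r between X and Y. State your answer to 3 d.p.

0.239

r = Cov(X,Y) / (s_X · s_Y) = 17.36 / (3.20 × 22.72)
  = 17.36 / 72.7040 ≈ 0.239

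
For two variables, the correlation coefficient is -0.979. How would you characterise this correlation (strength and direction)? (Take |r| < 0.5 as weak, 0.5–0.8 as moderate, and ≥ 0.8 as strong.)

strong negative

r = -0.979 < 0 so the relationship is negative.
|r| = 0.979, which falls in the strong range.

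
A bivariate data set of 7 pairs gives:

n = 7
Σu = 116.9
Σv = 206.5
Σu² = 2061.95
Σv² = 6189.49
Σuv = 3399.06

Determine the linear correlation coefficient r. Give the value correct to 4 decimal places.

r = (nΣuv − ΣuΣv) / √[(nΣu² − (Σu)²)(nΣv² − (Σv)²)]
Numerator: 7×3399.06 − 116.9×206.5 = -346.43
Denominator: √[(14433.65 − 13665.61)(43326.43 − 42642.25)] = √[768.04 × 684.18] = 724.8983
r = -346.43 / 724.8983 ≈ -0.4779

-0.4779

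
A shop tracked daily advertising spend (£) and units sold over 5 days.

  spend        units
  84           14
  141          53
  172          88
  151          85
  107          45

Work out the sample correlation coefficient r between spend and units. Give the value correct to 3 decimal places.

0.950

n = 5, Σx = 655, Σy = 285, Σx² = 90771, Σy² = 19999, Σxy = 41435
nΣxy − ΣxΣy = 207175 − 186675 = 20500
nΣx² − (Σx)² = 453855 − 429025 = 24830; nΣy² − (Σy)² = 99995 − 81225 = 18770
r = 20500 / √(24830 × 18770) = 20500 / 21588.4020 ≈ 0.950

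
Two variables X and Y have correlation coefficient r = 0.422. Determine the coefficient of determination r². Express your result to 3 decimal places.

r² = (0.422)² = 0.178

0.178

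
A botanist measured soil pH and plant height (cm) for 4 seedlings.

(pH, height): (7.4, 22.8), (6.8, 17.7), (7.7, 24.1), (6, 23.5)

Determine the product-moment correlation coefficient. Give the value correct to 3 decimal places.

n = 4, Σx = 27.9, Σy = 88.1, Σx² = 196.29, Σy² = 1966.19, Σxy = 615.65
nΣxy − ΣxΣy = 2462.6 − 2457.99 = 4.61
nΣx² − (Σx)² = 785.16 − 778.41 = 6.75; nΣy² − (Σy)² = 7864.76 − 7761.61 = 103.15
r = 4.61 / √(6.75 × 103.15) = 4.61 / 26.3868 ≈ 0.175

0.175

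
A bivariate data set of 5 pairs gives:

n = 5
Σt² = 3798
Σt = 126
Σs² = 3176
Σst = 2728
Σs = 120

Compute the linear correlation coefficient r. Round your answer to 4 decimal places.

-0.6894

r = (nΣst − ΣsΣt) / √[(nΣs² − (Σs)²)(nΣt² − (Σt)²)]
Numerator: 5×2728 − 120×126 = -1480
Denominator: √[(15880 − 14400)(18990 − 15876)] = √[1480 × 3114] = 2146.7930
r = -1480 / 2146.7930 ≈ -0.6894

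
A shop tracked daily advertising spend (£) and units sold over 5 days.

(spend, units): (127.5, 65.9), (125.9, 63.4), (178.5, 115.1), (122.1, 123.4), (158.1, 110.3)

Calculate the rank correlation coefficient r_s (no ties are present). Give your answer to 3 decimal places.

0.000

Rank spend: 3, 2, 5, 1, 4
Rank units: 2, 1, 4, 5, 3
d = rank(spend) − rank(units): 1, 1, 1, -4, 1; Σd² = 20
ρ = 1 − 6Σd² / [n(n²−1)] = 1 − 6×20 / (5×24) = 1 − 120/120 ≈ 0.000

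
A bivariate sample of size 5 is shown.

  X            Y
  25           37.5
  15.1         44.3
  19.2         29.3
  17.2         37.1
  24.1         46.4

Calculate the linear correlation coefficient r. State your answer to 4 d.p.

n = 5, ΣX = 100.6, ΣY = 194.6, ΣX² = 2098.3, ΣY² = 7756.6, ΣXY = 3925.35
nΣXY − ΣXΣY = 19626.75 − 19576.76 = 49.99
nΣX² − (ΣX)² = 10491.5 − 10120.36 = 371.14; nΣY² − (ΣY)² = 38783 − 37869.16 = 913.84
r = 49.99 / √(371.14 × 913.84) = 49.99 / 582.3767 ≈ 0.0858

0.0858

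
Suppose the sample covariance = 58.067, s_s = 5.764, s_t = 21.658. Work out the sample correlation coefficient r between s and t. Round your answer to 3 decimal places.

0.465

r = Cov(s,t) / (s_s · s_t) = 58.067 / (5.764 × 21.658)
  = 58.067 / 124.8367 ≈ 0.465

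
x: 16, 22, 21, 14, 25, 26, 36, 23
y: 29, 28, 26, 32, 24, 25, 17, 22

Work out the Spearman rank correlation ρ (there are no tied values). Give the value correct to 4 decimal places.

Rank x: 2, 4, 3, 1, 6, 7, 8, 5
Rank y: 7, 6, 5, 8, 3, 4, 1, 2
d = rank(x) − rank(y): -5, -2, -2, -7, 3, 3, 7, 3; Σd² = 158
ρ = 1 − 6Σd² / [n(n²−1)] = 1 − 6×158 / (8×63) = 1 − 948/504 ≈ -0.8810

-0.8810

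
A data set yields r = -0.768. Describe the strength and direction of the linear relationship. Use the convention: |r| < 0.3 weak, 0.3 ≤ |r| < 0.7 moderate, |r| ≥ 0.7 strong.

strong negative

r = -0.768 < 0 so the relationship is negative.
|r| = 0.768, which falls in the strong range.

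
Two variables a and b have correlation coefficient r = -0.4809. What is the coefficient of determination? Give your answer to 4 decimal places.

r² = (-0.4809)² = 0.2313

0.2313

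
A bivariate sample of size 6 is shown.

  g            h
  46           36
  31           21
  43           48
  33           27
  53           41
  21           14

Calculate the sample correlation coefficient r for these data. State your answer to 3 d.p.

n = 6, Σg = 227, Σh = 187, Σg² = 9265, Σh² = 6647, Σgh = 7729
nΣgh − ΣgΣh = 46374 − 42449 = 3925
nΣg² − (Σg)² = 55590 − 51529 = 4061; nΣh² − (Σh)² = 39882 − 34969 = 4913
r = 3925 / √(4061 × 4913) = 3925 / 4466.7318 ≈ 0.879

0.879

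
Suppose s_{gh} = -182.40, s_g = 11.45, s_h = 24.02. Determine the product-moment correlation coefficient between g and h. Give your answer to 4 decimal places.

r = Cov(g,h) / (s_g · s_h) = -182.40 / (11.45 × 24.02)
  = -182.40 / 275.0290 ≈ -0.6632

-0.6632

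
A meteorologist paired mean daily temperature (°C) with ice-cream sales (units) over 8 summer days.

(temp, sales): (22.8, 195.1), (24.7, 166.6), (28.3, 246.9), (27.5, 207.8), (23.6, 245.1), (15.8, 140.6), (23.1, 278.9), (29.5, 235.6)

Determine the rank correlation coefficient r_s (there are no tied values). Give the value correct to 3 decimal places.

Rank temp: 2, 5, 7, 6, 4, 1, 3, 8
Rank sales: 3, 2, 7, 4, 6, 1, 8, 5
d = rank(temp) − rank(sales): -1, 3, 0, 2, -2, 0, -5, 3; Σd² = 52
ρ = 1 − 6Σd² / [n(n²−1)] = 1 − 6×52 / (8×63) = 1 − 312/504 ≈ 0.381

0.381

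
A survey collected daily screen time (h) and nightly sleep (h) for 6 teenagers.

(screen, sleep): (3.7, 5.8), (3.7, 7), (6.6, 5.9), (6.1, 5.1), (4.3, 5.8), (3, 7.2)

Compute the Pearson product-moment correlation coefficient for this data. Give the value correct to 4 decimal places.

n = 6, Σx = 27.4, Σy = 36.8, Σx² = 135.64, Σy² = 228.94, Σxy = 163.95
nΣxy − ΣxΣy = 983.7 − 1008.32 = -24.62
nΣx² − (Σx)² = 813.84 − 750.76 = 63.08; nΣy² − (Σy)² = 1373.64 − 1354.24 = 19.4
r = -24.62 / √(63.08 × 19.4) = -24.62 / 34.9822 ≈ -0.7038

-0.7038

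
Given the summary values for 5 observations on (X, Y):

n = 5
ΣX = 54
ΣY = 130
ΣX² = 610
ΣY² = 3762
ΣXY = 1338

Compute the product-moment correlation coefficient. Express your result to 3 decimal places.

-0.652

r = (nΣXY − ΣXΣY) / √[(nΣX² − (ΣX)²)(nΣY² − (ΣY)²)]
Numerator: 5×1338 − 54×130 = -330
Denominator: √[(3050 − 2916)(18810 − 16900)] = √[134 × 1910] = 505.9051
r = -330 / 505.9051 ≈ -0.652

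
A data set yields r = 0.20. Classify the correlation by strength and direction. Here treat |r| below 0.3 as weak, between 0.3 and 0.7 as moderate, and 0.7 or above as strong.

r = 0.20 > 0 so the relationship is positive.
|r| = 0.20, which falls in the weak range.

weak positive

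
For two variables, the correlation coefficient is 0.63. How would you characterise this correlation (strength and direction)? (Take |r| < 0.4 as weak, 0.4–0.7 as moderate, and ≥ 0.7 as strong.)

moderate positive

r = 0.63 > 0 so the relationship is positive.
|r| = 0.63, which falls in the moderate range.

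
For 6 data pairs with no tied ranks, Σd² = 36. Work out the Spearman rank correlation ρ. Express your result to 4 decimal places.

-0.0286

ρ = 1 − 6Σd² / [n(n²−1)] = 1 − 6×36 / (6×35)
  = 1 − 216/210 = 1 − 1.02857 ≈ -0.0286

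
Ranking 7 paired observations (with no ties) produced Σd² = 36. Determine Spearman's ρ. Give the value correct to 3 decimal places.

ρ = 1 − 6Σd² / [n(n²−1)] = 1 − 6×36 / (7×48)
  = 1 − 216/336 = 1 − 0.6429 ≈ 0.357

0.357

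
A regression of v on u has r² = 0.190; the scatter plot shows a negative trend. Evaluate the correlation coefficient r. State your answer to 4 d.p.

-0.4359

|r| = √0.190 = 0.4359
The association is negative, so r = −0.4359.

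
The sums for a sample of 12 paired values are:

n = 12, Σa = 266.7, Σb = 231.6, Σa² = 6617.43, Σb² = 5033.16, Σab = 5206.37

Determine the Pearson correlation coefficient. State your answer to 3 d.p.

0.095

r = (nΣab − ΣaΣb) / √[(nΣa² − (Σa)²)(nΣb² − (Σb)²)]
Numerator: 12×5206.37 − 266.7×231.6 = 708.72
Denominator: √[(79409.16 − 71128.89)(60397.92 − 53638.56)] = √[8280.27 × 6759.36] = 7481.2650
r = 708.72 / 7481.2650 ≈ 0.095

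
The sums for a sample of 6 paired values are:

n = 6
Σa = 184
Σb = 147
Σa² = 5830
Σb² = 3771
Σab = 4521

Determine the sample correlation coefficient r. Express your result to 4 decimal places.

r = (nΣab − ΣaΣb) / √[(nΣa² − (Σa)²)(nΣb² − (Σb)²)]
Numerator: 6×4521 − 184×147 = 78
Denominator: √[(34980 − 33856)(22626 − 21609)] = √[1124 × 1017] = 1069.1623
r = 78 / 1069.1623 ≈ 0.0730

0.0730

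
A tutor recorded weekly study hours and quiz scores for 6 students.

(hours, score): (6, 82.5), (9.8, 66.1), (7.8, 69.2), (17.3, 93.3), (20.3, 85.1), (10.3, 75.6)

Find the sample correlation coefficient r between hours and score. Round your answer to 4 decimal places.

n = 6, Σx = 71.5, Σy = 471.8, Σx² = 1010.35, Σy² = 37626.36, Σxy = 5802.84
nΣxy − ΣxΣy = 34817.04 − 33733.7 = 1083.34
nΣx² − (Σx)² = 6062.1 − 5112.25 = 949.85; nΣy² − (Σy)² = 225758.16 − 222595.24 = 3162.92
r = 1083.34 / √(949.85 × 3162.92) = 1083.34 / 1733.2915 ≈ 0.6250

0.6250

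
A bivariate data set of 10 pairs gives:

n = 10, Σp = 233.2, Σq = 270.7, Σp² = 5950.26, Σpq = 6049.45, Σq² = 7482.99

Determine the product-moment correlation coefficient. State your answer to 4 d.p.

-0.9341

r = (nΣpq − ΣpΣq) / √[(nΣp² − (Σp)²)(nΣq² − (Σq)²)]
Numerator: 10×6049.45 − 233.2×270.7 = -2632.74
Denominator: √[(59502.6 − 54382.24)(74829.9 − 73278.49)] = √[5120.36 × 1551.41] = 2818.4708
r = -2632.74 / 2818.4708 ≈ -0.9341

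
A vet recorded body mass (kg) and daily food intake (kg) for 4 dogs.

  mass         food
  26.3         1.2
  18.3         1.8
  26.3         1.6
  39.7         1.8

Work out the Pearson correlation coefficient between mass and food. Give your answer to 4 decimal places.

0.1434

n = 4, Σx = 110.6, Σy = 6.4, Σx² = 3294.36, Σy² = 10.48, Σxy = 178.04
nΣxy − ΣxΣy = 712.16 − 707.84 = 4.32
nΣx² − (Σx)² = 13177.44 − 12232.36 = 945.08; nΣy² − (Σy)² = 41.92 − 40.96 = 0.96
r = 4.32 / √(945.08 × 0.96) = 4.32 / 30.1210 ≈ 0.1434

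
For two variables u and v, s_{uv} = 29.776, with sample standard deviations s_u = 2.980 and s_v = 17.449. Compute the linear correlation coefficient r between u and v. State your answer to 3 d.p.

r = Cov(u,v) / (s_u · s_v) = 29.776 / (2.980 × 17.449)
  = 29.776 / 51.9980 ≈ 0.573

0.573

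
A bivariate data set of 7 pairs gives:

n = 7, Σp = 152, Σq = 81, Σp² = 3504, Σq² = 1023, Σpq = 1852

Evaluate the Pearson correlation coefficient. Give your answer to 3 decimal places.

0.705

r = (nΣpq − ΣpΣq) / √[(nΣp² − (Σp)²)(nΣq² − (Σq)²)]
Numerator: 7×1852 − 152×81 = 652
Denominator: √[(24528 − 23104)(7161 − 6561)] = √[1424 × 600] = 924.3376
r = 652 / 924.3376 ≈ 0.705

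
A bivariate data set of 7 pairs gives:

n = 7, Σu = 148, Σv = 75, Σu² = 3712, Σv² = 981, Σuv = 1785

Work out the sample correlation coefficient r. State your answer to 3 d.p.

0.620

r = (nΣuv − ΣuΣv) / √[(nΣu² − (Σu)²)(nΣv² − (Σv)²)]
Numerator: 7×1785 − 148×75 = 1395
Denominator: √[(25984 − 21904)(6867 − 5625)] = √[4080 × 1242] = 2251.0797
r = 1395 / 2251.0797 ≈ 0.620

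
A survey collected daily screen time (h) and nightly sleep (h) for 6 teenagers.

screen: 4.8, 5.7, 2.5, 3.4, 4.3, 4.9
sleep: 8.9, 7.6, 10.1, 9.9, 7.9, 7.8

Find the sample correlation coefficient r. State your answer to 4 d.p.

-0.8785

n = 6, Σx = 25.6, Σy = 52.2, Σx² = 115.84, Σy² = 460.24, Σxy = 217.14
nΣxy − ΣxΣy = 1302.84 − 1336.32 = -33.48
nΣx² − (Σx)² = 695.04 − 655.36 = 39.68; nΣy² − (Σy)² = 2761.44 − 2724.84 = 36.6
r = -33.48 / √(39.68 × 36.6) = -33.48 / 38.1089 ≈ -0.8785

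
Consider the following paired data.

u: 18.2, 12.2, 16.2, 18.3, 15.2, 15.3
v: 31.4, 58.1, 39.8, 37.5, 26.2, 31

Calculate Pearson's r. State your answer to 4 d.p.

-0.6081

n = 6, Σu = 95.4, Σv = 224, Σu² = 1542.54, Σv² = 8999.3, Σuv = 3483.85
nΣuv − ΣuΣv = 20903.1 − 21369.6 = -466.5
nΣu² − (Σu)² = 9255.24 − 9101.16 = 154.08; nΣv² − (Σv)² = 53995.8 − 50176 = 3819.8
r = -466.5 / √(154.08 × 3819.8) = -466.5 / 767.1732 ≈ -0.6081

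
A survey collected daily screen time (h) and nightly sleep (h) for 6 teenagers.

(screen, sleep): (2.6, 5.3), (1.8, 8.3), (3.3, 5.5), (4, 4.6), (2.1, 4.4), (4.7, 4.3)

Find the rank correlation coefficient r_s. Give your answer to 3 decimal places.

Rank screen: 3, 1, 4, 5, 2, 6
Rank sleep: 4, 6, 5, 3, 2, 1
d = rank(screen) − rank(sleep): -1, -5, -1, 2, 0, 5; Σd² = 56
ρ = 1 − 6Σd² / [n(n²−1)] = 1 − 6×56 / (6×35) = 1 − 336/210 ≈ -0.600

-0.600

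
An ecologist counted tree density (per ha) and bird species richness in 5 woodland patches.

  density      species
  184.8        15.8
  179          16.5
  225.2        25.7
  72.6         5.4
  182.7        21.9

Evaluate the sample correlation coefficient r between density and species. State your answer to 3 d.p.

n = 5, Σx = 844.3, Σy = 85.3, Σx² = 155557.13, Σy² = 1691.15, Σxy = 16054.15
nΣxy − ΣxΣy = 80270.75 − 72018.79 = 8251.96
nΣx² − (Σx)² = 777785.65 − 712842.49 = 64943.16; nΣy² − (Σy)² = 8455.75 − 7276.09 = 1179.66
r = 8251.96 / √(64943.16 × 1179.66) = 8251.96 / 8752.7623 ≈ 0.943

0.943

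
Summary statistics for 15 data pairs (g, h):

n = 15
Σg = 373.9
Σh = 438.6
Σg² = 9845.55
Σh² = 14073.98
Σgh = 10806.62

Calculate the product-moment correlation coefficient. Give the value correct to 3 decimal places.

-0.156

r = (nΣgh − ΣgΣh) / √[(nΣg² − (Σg)²)(nΣh² − (Σh)²)]
Numerator: 15×10806.62 − 373.9×438.6 = -1893.24
Denominator: √[(147683.25 − 139801.21)(211109.7 − 192369.96)] = √[7882.04 × 18739.74] = 12153.4925
r = -1893.24 / 12153.4925 ≈ -0.156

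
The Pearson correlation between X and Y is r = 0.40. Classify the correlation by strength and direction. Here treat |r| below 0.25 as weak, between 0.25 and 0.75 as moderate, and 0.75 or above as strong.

moderate positive

r = 0.40 > 0 so the relationship is positive.
|r| = 0.40, which falls in the moderate range.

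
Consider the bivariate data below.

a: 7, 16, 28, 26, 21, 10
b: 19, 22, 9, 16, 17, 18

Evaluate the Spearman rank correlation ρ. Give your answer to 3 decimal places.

-0.829

Rank a: 1, 3, 6, 5, 4, 2
Rank b: 5, 6, 1, 2, 3, 4
d = rank(a) − rank(b): -4, -3, 5, 3, 1, -2; Σd² = 64
ρ = 1 − 6Σd² / [n(n²−1)] = 1 − 6×64 / (6×35) = 1 − 384/210 ≈ -0.829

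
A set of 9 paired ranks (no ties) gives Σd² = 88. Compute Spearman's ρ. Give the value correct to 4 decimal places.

ρ = 1 − 6Σd² / [n(n²−1)] = 1 − 6×88 / (9×80)
  = 1 − 528/720 = 1 − 0.73333 ≈ 0.2667

0.2667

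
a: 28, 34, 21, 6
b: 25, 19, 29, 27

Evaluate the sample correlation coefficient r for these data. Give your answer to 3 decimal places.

-0.691

n = 4, Σa = 89, Σb = 100, Σa² = 2417, Σb² = 2556, Σab = 2117
nΣab − ΣaΣb = 8468 − 8900 = -432
nΣa² − (Σa)² = 9668 − 7921 = 1747; nΣb² − (Σb)² = 10224 − 10000 = 224
r = -432 / √(1747 × 224) = -432 / 625.5621 ≈ -0.691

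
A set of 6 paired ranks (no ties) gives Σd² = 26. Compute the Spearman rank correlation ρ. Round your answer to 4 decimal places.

0.2571

ρ = 1 − 6Σd² / [n(n²−1)] = 1 − 6×26 / (6×35)
  = 1 − 156/210 = 1 − 0.74286 ≈ 0.2571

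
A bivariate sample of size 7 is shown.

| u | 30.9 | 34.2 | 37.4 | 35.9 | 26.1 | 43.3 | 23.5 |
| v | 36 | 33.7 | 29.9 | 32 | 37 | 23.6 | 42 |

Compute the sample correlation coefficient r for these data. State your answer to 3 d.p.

-0.975

n = 7, Σu = 231.3, Σv = 234.2, Σu² = 7920.37, Σv² = 8039.66, Σuv = 7506.58
nΣuv − ΣuΣv = 52546.06 − 54170.46 = -1624.4
nΣu² − (Σu)² = 55442.59 − 53499.69 = 1942.9; nΣv² − (Σv)² = 56277.62 − 54849.64 = 1427.98
r = -1624.4 / √(1942.9 × 1427.98) = -1624.4 / 1665.6597 ≈ -0.975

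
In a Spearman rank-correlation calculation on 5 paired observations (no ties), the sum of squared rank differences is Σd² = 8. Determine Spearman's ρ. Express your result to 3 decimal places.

0.600

ρ = 1 − 6Σd² / [n(n²−1)] = 1 − 6×8 / (5×24)
  = 1 − 48/120 = 1 − 0.4000 ≈ 0.600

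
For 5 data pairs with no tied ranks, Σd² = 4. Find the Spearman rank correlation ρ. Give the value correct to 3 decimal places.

ρ = 1 − 6Σd² / [n(n²−1)] = 1 − 6×4 / (5×24)
  = 1 − 24/120 = 1 − 0.2000 ≈ 0.800

0.800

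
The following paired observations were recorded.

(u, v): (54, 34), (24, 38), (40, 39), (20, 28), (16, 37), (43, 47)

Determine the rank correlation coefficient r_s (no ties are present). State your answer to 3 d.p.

Rank u: 6, 3, 4, 2, 1, 5
Rank v: 2, 4, 5, 1, 3, 6
d = rank(u) − rank(v): 4, -1, -1, 1, -2, -1; Σd² = 24
ρ = 1 − 6Σd² / [n(n²−1)] = 1 − 6×24 / (6×35) = 1 − 144/210 ≈ 0.314

0.314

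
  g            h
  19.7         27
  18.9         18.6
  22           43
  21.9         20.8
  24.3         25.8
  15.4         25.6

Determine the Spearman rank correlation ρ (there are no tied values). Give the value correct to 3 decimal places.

0.486

Rank g: 3, 2, 5, 4, 6, 1
Rank h: 5, 1, 6, 2, 4, 3
d = rank(g) − rank(h): -2, 1, -1, 2, 2, -2; Σd² = 18
ρ = 1 − 6Σd² / [n(n²−1)] = 1 − 6×18 / (6×35) = 1 − 108/210 ≈ 0.486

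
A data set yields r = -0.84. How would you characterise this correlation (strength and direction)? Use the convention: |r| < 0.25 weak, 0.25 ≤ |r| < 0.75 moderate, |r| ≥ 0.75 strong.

strong negative

r = -0.84 < 0 so the relationship is negative.
|r| = 0.84, which falls in the strong range.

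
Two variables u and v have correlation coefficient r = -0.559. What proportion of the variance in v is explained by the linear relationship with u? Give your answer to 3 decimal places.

r² = (-0.559)² = 0.312

0.312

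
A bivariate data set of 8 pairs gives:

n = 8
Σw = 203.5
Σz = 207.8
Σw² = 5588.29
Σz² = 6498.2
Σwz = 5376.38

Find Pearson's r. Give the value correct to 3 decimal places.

0.134

r = (nΣwz − ΣwΣz) / √[(nΣw² − (Σw)²)(nΣz² − (Σz)²)]
Numerator: 8×5376.38 − 203.5×207.8 = 723.74
Denominator: √[(44706.32 − 41412.25)(51985.6 − 43180.84)] = √[3294.07 × 8804.76] = 5385.4894
r = 723.74 / 5385.4894 ≈ 0.134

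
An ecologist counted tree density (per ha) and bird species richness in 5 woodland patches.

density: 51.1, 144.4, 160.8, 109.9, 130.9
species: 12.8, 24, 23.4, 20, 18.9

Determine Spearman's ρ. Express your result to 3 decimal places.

Rank density: 1, 4, 5, 2, 3
Rank species: 1, 5, 4, 3, 2
d = rank(density) − rank(species): 0, -1, 1, -1, 1; Σd² = 4
ρ = 1 − 6Σd² / [n(n²−1)] = 1 − 6×4 / (5×24) = 1 − 24/120 ≈ 0.800

0.800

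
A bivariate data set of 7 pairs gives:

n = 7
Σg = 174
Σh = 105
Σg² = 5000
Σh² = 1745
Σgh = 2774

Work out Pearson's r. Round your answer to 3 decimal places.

0.484

r = (nΣgh − ΣgΣh) / √[(nΣg² − (Σg)²)(nΣh² − (Σh)²)]
Numerator: 7×2774 − 174×105 = 1148
Denominator: √[(35000 − 30276)(12215 − 11025)] = √[4724 × 1190] = 2370.9829
r = 1148 / 2370.9829 ≈ 0.484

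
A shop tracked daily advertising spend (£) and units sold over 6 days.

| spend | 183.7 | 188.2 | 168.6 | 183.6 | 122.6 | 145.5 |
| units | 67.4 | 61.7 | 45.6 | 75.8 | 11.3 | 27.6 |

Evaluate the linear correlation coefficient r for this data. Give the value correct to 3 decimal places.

0.964

n = 6, Σx = 992.2, Σy = 289.4, Σx² = 167500.86, Σy² = 17064.1, Σxy = 50999.54
nΣxy − ΣxΣy = 305997.24 − 287142.68 = 18854.56
nΣx² − (Σx)² = 1005005.16 − 984460.84 = 20544.32; nΣy² − (Σy)² = 102384.6 − 83752.36 = 18632.24
r = 18854.56 / √(20544.32 × 18632.24) = 18854.56 / 19564.9355 ≈ 0.964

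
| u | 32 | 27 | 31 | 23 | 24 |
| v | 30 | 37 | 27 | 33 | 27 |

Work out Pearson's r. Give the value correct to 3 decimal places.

n = 5, Σu = 137, Σv = 154, Σu² = 3819, Σv² = 4816, Σuv = 4203
nΣuv − ΣuΣv = 21015 − 21098 = -83
nΣu² − (Σu)² = 19095 − 18769 = 326; nΣv² − (Σv)² = 24080 − 23716 = 364
r = -83 / √(326 × 364) = -83 / 344.4764 ≈ -0.241

-0.241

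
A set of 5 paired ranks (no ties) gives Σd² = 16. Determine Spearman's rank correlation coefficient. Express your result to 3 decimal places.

ρ = 1 − 6Σd² / [n(n²−1)] = 1 − 6×16 / (5×24)
  = 1 − 96/120 = 1 − 0.8000 ≈ 0.200

0.200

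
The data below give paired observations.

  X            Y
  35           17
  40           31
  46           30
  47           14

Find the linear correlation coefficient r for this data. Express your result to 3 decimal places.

0.061

n = 4, ΣX = 168, ΣY = 92, ΣX² = 7150, ΣY² = 2346, ΣXY = 3873
nΣXY − ΣXΣY = 15492 − 15456 = 36
nΣX² − (ΣX)² = 28600 − 28224 = 376; nΣY² − (ΣY)² = 9384 − 8464 = 920
r = 36 / √(376 × 920) = 36 / 588.1496 ≈ 0.061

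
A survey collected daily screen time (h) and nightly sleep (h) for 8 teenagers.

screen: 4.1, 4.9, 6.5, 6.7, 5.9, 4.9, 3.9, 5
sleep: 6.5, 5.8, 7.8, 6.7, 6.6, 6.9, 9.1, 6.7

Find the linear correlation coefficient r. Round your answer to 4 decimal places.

-0.1948

n = 8, Σx = 41.9, Σy = 56.1, Σx² = 226.99, Σy² = 400.49, Σxy = 292.4
nΣxy − ΣxΣy = 2339.2 − 2350.59 = -11.39
nΣx² − (Σx)² = 1815.92 − 1755.61 = 60.31; nΣy² − (Σy)² = 3203.92 − 3147.21 = 56.71
r = -11.39 / √(60.31 × 56.71) = -11.39 / 58.4823 ≈ -0.1948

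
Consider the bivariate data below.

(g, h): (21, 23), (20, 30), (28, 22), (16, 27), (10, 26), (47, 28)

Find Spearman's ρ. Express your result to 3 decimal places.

Rank g: 4, 3, 5, 2, 1, 6
Rank h: 2, 6, 1, 4, 3, 5
d = rank(g) − rank(h): 2, -3, 4, -2, -2, 1; Σd² = 38
ρ = 1 − 6Σd² / [n(n²−1)] = 1 − 6×38 / (6×35) = 1 − 228/210 ≈ -0.086

-0.086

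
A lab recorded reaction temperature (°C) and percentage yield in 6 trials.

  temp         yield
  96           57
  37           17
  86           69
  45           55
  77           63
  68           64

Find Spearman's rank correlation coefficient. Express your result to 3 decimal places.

0.600

Rank temp: 6, 1, 5, 2, 4, 3
Rank yield: 3, 1, 6, 2, 4, 5
d = rank(temp) − rank(yield): 3, 0, -1, 0, 0, -2; Σd² = 14
ρ = 1 − 6Σd² / [n(n²−1)] = 1 − 6×14 / (6×35) = 1 − 84/210 ≈ 0.600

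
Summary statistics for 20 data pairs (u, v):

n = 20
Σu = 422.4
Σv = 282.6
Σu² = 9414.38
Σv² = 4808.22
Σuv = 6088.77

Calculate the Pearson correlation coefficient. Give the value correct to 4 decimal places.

r = (nΣuv − ΣuΣv) / √[(nΣu² − (Σu)²)(nΣv² − (Σv)²)]
Numerator: 20×6088.77 − 422.4×282.6 = 2405.16
Denominator: √[(188287.6 − 178421.76)(96164.4 − 79862.76)] = √[9865.84 × 16301.64] = 12681.8521
r = 2405.16 / 12681.8521 ≈ 0.1897

0.1897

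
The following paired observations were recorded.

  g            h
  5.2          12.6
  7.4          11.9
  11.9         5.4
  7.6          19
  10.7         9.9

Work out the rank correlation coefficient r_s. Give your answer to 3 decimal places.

Rank g: 1, 2, 5, 3, 4
Rank h: 4, 3, 1, 5, 2
d = rank(g) − rank(h): -3, -1, 4, -2, 2; Σd² = 34
ρ = 1 − 6Σd² / [n(n²−1)] = 1 − 6×34 / (5×24) = 1 − 204/120 ≈ -0.700

-0.700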